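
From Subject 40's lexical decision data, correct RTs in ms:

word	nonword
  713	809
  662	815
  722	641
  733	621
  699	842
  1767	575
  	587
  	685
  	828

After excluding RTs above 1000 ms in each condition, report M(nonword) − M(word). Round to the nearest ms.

6 ms

word: exclude 1767
M(word) = 3529/5 = 705.800
M(nonword) = 6403/9 = 711.444
Difference = 711.444 − 705.800 = 5.644 ms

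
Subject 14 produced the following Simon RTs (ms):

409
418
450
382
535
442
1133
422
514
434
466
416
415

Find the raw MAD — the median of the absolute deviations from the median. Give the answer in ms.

Sorted: 382, 409, 415, 416, 418, 422, 434, 442, 450, 466, 514, 535, 1133 → median = 434
|x − 434|: 25, 16, 16, 52, 101, 8, 699, 12, 80, 0, 32, 18, 19
Sorted deviations: 0, 8, 12, 16, 16, 18, 19, 25, 32, 52, 80, 101, 699 → MAD = 19

19 ms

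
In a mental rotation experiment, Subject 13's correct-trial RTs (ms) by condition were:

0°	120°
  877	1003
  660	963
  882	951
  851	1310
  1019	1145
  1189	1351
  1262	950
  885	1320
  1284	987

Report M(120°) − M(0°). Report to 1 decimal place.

M(0°) = 8909/9 = 989.889
M(120°) = 9980/9 = 1108.889
Difference = 1108.889 − 989.889 = 119.000 ms

119.0 ms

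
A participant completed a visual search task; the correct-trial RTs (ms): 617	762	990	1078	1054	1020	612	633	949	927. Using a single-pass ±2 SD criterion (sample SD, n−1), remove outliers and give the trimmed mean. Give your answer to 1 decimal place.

n = 10, ΣRT = 8642, M = 864.200
Σ(x−M)² = 321579.60; s = √(321579.60/9) = 189.027
Cutoffs: 864.200 ± 2·189.027 → [486.1, 1242.3]
No RTs fall outside the cutoffs; all 10 retained. Mean = 8642/10 = 864.200

864.2 ms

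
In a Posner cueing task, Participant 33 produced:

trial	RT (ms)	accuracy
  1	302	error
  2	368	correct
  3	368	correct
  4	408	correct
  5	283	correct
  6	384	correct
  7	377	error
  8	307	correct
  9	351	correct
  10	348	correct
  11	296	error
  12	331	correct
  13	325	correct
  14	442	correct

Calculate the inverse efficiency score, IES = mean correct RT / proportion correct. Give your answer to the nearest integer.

453 ms

Correct trials (n=11): 368, 368, 408, 283, 384, 307, 351, 348, 331, 325, 442
Mean correct RT = 3915/11 = 355.9091 ms
Proportion correct = 11/14
IES = 355.9091 / (11/14) = 452.975 ms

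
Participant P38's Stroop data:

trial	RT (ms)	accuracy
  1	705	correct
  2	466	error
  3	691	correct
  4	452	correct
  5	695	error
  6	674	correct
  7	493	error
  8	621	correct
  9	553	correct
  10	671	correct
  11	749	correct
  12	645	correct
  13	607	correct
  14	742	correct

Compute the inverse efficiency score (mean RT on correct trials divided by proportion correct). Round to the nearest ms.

823 ms

Correct trials (n=11): 705, 691, 452, 674, 621, 553, 671, 749, 645, 607, 742
Mean correct RT = 7110/11 = 646.3636 ms
Proportion correct = 11/14
IES = 646.3636 / (11/14) = 822.645 ms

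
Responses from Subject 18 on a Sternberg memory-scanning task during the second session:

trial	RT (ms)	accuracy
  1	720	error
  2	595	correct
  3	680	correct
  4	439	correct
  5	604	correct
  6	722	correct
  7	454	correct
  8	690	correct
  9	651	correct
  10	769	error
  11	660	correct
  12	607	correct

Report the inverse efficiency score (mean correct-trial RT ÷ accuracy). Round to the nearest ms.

732 ms

Correct trials (n=10): 595, 680, 439, 604, 722, 454, 690, 651, 660, 607
Mean correct RT = 6102/10 = 610.2000 ms
Proportion correct = 10/12
IES = 610.2000 / (10/12) = 732.240 ms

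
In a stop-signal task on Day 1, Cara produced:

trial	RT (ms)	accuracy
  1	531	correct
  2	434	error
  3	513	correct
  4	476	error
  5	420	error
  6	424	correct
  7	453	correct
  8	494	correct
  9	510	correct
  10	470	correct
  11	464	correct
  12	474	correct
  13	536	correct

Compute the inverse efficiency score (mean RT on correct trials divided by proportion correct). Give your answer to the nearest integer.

Correct trials (n=10): 531, 513, 424, 453, 494, 510, 470, 464, 474, 536
Mean correct RT = 4869/10 = 486.9000 ms
Proportion correct = 10/13
IES = 486.9000 / (10/13) = 632.970 ms

633 ms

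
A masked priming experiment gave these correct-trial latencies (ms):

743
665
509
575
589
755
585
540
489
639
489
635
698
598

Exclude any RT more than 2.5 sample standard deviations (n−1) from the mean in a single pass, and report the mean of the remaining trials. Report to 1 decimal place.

607.8 ms

n = 14, ΣRT = 8509, M = 607.786
Σ(x−M)² = 97698.36; s = √(97698.36/13) = 86.691
Cutoffs: 607.786 ± 2.5·86.691 → [391.1, 824.5]
No RTs fall outside the cutoffs; all 14 retained. Mean = 8509/14 = 607.786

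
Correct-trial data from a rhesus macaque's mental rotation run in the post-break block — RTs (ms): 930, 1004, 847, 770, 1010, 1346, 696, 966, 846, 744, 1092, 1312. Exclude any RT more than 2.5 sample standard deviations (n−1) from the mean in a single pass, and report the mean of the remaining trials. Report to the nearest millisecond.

n = 12, ΣRT = 11563, M = 963.583
Σ(x−M)² = 473758.92; s = √(473758.92/11) = 207.531
Cutoffs: 963.583 ± 2.5·207.531 → [444.8, 1482.4]
No RTs fall outside the cutoffs; all 12 retained. Mean = 11563/12 = 963.583

964 ms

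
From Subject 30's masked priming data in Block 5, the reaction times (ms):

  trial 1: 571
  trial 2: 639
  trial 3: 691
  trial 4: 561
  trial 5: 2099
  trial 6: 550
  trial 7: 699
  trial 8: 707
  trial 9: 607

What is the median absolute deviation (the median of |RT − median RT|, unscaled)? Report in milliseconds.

Sorted: 550, 561, 571, 607, 639, 691, 699, 707, 2099 → median = 639
|x − 639|: 68, 0, 52, 78, 1460, 89, 60, 68, 32
Sorted deviations: 0, 32, 52, 60, 68, 68, 78, 89, 1460 → MAD = 68

68 ms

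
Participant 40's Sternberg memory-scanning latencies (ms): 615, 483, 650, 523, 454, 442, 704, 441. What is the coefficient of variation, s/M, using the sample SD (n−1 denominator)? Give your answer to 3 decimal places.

0.192

n = 8, Σ = 4312, M = 539.0000
Σ(x−M)² = 74952.000; s = √(74952.000/7) = 103.4767
CV = 103.4767 / 539.0000 = 0.19198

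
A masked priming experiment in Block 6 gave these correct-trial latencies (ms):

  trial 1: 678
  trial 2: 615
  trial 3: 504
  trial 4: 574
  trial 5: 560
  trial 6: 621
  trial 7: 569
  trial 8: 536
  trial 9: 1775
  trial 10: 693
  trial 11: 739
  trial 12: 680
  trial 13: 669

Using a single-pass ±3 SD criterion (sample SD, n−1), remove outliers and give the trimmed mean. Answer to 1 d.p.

n = 13, ΣRT = 9213, M = 708.692
Σ(x−M)² = 1289472.77; s = √(1289472.77/12) = 327.805
Cutoffs: 708.692 ± 3·327.805 → [-274.7, 1692.1]
Outside: 1775 → excluded.
Retained (n=12): Σ = 7438, mean = 7438/12 = 619.833

619.8 ms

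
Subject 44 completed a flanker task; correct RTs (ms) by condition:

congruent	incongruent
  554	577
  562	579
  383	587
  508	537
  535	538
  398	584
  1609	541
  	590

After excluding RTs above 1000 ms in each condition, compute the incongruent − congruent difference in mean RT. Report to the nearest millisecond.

congruent: exclude 1609
M(congruent) = 2940/6 = 490.000
M(incongruent) = 4533/8 = 566.625
Difference = 566.625 − 490.000 = 76.625 ms

77 ms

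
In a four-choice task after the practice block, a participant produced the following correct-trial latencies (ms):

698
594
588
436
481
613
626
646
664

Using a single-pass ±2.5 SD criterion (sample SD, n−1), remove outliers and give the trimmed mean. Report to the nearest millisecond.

594 ms

n = 9, ΣRT = 5346, M = 594.000
Σ(x−M)² = 57574.00; s = √(57574.00/8) = 84.834
Cutoffs: 594.000 ± 2.5·84.834 → [381.9, 806.1]
No RTs fall outside the cutoffs; all 9 retained. Mean = 5346/9 = 594.000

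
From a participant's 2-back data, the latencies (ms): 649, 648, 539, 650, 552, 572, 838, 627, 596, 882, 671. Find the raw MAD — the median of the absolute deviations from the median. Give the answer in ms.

52 ms

Sorted: 539, 552, 572, 596, 627, 648, 649, 650, 671, 838, 882 → median = 648
|x − 648|: 1, 0, 109, 2, 96, 76, 190, 21, 52, 234, 23
Sorted deviations: 0, 1, 2, 21, 23, 52, 76, 96, 109, 190, 234 → MAD = 52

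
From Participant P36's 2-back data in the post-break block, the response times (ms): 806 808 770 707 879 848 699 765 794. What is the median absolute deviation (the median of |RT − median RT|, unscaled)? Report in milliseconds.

29 ms

Sorted: 699, 707, 765, 770, 794, 806, 808, 848, 879 → median = 794
|x − 794|: 12, 14, 24, 87, 85, 54, 95, 29, 0
Sorted deviations: 0, 12, 14, 24, 29, 54, 85, 87, 95 → MAD = 29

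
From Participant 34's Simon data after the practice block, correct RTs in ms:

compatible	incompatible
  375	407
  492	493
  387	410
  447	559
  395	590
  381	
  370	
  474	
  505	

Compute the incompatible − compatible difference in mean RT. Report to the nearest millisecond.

M(compatible) = 3826/9 = 425.111
M(incompatible) = 2459/5 = 491.800
Difference = 491.800 − 425.111 = 66.689 ms

67 ms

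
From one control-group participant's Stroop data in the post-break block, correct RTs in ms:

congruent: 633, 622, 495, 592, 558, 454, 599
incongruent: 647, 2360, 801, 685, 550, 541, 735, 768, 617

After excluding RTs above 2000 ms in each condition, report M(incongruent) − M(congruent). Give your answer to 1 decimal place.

103.3 ms

incongruent: exclude 2360
M(congruent) = 3953/7 = 564.714
M(incongruent) = 5344/8 = 668.000
Difference = 668.000 − 564.714 = 103.286 ms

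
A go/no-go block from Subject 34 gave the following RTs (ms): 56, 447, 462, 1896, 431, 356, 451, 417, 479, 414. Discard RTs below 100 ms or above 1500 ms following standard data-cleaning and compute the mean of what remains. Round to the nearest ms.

432 ms

Excluded: 56, 1896
Retained (n=8): Σ = 3457
Mean = 3457/8 = 432.1250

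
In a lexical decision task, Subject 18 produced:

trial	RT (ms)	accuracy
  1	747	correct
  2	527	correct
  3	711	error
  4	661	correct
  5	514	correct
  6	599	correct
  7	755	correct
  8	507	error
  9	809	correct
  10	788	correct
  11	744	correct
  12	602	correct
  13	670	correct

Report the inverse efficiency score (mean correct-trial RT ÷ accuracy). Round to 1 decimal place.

796.8 ms

Correct trials (n=11): 747, 527, 661, 514, 599, 755, 809, 788, 744, 602, 670
Mean correct RT = 7416/11 = 674.1818 ms
Proportion correct = 11/13
IES = 674.1818 / (11/13) = 796.760 ms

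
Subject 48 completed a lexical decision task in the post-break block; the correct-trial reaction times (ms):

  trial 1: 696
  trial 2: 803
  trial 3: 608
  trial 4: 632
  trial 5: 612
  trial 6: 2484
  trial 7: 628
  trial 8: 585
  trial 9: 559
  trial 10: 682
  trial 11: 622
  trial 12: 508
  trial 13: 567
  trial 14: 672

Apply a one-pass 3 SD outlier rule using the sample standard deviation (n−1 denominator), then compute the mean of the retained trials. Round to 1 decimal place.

628.8 ms

n = 14, ΣRT = 10658, M = 761.286
Σ(x−M)² = 3261564.86; s = √(3261564.86/13) = 500.889
Cutoffs: 761.286 ± 3·500.889 → [-741.4, 2264.0]
Outside: 2484 → excluded.
Retained (n=13): Σ = 8174, mean = 8174/13 = 628.769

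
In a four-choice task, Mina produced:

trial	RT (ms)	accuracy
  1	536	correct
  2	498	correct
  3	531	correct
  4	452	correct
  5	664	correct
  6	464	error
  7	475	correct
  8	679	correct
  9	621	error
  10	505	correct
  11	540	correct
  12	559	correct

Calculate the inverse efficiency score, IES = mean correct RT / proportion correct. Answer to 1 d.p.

652.7 ms

Correct trials (n=10): 536, 498, 531, 452, 664, 475, 679, 505, 540, 559
Mean correct RT = 5439/10 = 543.9000 ms
Proportion correct = 10/12
IES = 543.9000 / (10/12) = 652.680 ms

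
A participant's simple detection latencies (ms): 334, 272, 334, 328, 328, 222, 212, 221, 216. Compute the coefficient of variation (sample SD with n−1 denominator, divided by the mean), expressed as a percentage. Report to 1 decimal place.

20.7%

n = 9, Σ = 2467, M = 274.1111
Σ(x−M)² = 25756.889; s = √(25756.889/8) = 56.7416
CV = 56.7416 / 274.1111 = 0.20700 = 20.700%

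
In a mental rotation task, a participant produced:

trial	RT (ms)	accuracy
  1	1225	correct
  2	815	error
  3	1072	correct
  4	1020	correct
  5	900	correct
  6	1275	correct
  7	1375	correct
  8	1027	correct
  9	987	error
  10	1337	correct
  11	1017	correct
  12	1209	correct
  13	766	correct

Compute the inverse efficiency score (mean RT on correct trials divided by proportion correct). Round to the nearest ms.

1313 ms

Correct trials (n=11): 1225, 1072, 1020, 900, 1275, 1375, 1027, 1337, 1017, 1209, 766
Mean correct RT = 12223/11 = 1111.1818 ms
Proportion correct = 11/13
IES = 1111.1818 / (11/13) = 1313.215 ms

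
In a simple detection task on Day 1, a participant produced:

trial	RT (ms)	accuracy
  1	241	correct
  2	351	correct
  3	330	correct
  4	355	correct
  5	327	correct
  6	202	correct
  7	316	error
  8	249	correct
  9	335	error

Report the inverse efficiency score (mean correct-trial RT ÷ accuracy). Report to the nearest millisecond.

377 ms

Correct trials (n=7): 241, 351, 330, 355, 327, 202, 249
Mean correct RT = 2055/7 = 293.5714 ms
Proportion correct = 7/9
IES = 293.5714 / (7/9) = 377.449 ms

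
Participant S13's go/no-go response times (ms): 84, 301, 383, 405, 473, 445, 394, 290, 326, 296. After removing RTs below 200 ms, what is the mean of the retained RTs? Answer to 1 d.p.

368.1 ms

Excluded: 84
Retained (n=9): Σ = 3313
Mean = 3313/9 = 368.1111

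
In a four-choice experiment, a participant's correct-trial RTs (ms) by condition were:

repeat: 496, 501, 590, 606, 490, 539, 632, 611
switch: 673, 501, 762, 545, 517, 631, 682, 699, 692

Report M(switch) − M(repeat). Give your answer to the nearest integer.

M(repeat) = 4465/8 = 558.125
M(switch) = 5702/9 = 633.556
Difference = 633.556 − 558.125 = 75.431 ms

75 ms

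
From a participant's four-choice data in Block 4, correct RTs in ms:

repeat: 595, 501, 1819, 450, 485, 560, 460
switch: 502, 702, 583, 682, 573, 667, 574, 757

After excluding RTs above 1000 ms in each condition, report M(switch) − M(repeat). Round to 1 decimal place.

repeat: exclude 1819
M(repeat) = 3051/6 = 508.500
M(switch) = 5040/8 = 630.000
Difference = 630.000 − 508.500 = 121.500 ms

121.5 ms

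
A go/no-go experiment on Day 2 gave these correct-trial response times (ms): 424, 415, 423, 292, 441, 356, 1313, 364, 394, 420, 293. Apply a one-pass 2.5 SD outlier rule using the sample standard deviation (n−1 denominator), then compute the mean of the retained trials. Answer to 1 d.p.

382.2 ms

n = 11, ΣRT = 5135, M = 466.818
Σ(x−M)² = 814249.64; s = √(814249.64/10) = 285.351
Cutoffs: 466.818 ± 2.5·285.351 → [-246.6, 1180.2]
Outside: 1313 → excluded.
Retained (n=10): Σ = 3822, mean = 3822/10 = 382.200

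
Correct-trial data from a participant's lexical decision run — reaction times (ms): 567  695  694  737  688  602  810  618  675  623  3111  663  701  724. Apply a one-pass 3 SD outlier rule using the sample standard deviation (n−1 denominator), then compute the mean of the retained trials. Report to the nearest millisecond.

n = 14, ΣRT = 11908, M = 850.571
Σ(x−M)² = 5551707.43; s = √(5551707.43/13) = 653.494
Cutoffs: 850.571 ± 3·653.494 → [-1109.9, 2811.1]
Outside: 3111 → excluded.
Retained (n=13): Σ = 8797, mean = 8797/13 = 676.692

677 ms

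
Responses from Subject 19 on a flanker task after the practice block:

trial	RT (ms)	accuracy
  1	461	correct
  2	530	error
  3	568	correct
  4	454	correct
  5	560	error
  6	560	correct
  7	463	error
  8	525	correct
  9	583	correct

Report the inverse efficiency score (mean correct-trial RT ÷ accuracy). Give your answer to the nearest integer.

788 ms

Correct trials (n=6): 461, 568, 454, 560, 525, 583
Mean correct RT = 3151/6 = 525.1667 ms
Proportion correct = 6/9
IES = 525.1667 / (6/9) = 787.750 ms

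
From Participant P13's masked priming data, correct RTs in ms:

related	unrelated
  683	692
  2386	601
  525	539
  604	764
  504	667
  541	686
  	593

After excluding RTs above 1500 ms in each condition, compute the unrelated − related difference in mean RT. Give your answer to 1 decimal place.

77.5 ms

related: exclude 2386
M(related) = 2857/5 = 571.400
M(unrelated) = 4542/7 = 648.857
Difference = 648.857 − 571.400 = 77.457 ms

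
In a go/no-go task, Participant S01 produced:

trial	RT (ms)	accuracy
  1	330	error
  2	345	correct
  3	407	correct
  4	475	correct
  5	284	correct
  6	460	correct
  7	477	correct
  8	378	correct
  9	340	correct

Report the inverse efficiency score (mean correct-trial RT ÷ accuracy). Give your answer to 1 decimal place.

445.2 ms

Correct trials (n=8): 345, 407, 475, 284, 460, 477, 378, 340
Mean correct RT = 3166/8 = 395.7500 ms
Proportion correct = 8/9
IES = 395.7500 / (8/9) = 445.219 ms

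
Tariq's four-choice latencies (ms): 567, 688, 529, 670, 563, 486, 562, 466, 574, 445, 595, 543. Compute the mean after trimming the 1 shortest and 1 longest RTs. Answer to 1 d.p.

Sorted: 445, 466, 486, 529, 543, 562, 563, 567, 574, 595, 670, 688
Drop lowest 1 (445) and highest 1 (688)
Remaining (n=10): Σ = 5555, mean = 5555/10 = 555.500

555.5 ms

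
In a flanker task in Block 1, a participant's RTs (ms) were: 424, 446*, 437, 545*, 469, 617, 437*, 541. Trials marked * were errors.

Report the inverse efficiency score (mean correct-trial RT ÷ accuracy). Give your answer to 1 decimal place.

Correct trials (n=5): 424, 437, 469, 617, 541
Mean correct RT = 2488/5 = 497.6000 ms
Proportion correct = 5/8
IES = 497.6000 / (5/8) = 796.160 ms

796.2 ms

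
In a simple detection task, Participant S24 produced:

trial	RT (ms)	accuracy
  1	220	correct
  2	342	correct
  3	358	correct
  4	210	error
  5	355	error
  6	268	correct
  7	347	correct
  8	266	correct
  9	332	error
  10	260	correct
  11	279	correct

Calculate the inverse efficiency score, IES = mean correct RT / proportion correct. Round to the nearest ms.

Correct trials (n=8): 220, 342, 358, 268, 347, 266, 260, 279
Mean correct RT = 2340/8 = 292.5000 ms
Proportion correct = 8/11
IES = 292.5000 / (8/11) = 402.188 ms

402 ms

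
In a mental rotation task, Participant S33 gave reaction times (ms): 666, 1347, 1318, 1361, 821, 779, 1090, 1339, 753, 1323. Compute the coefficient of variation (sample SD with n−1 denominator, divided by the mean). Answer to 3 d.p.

n = 10, Σ = 10797, M = 1079.7000
Σ(x−M)² = 769130.100; s = √(769130.100/9) = 292.3335
CV = 292.3335 / 1079.7000 = 0.27075

0.271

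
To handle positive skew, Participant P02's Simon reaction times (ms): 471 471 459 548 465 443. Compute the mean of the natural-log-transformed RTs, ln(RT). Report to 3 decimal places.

6.163

ln(RT): 6.1549, 6.1549, 6.1291, 6.3063, 6.1420, 6.0936
Σ ln(RT) = 36.9806
Mean = 36.9806/6 = 6.16344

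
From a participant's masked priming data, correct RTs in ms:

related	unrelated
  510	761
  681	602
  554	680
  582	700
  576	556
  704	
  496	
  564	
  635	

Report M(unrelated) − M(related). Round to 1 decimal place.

70.7 ms

M(related) = 5302/9 = 589.111
M(unrelated) = 3299/5 = 659.800
Difference = 659.800 − 589.111 = 70.689 ms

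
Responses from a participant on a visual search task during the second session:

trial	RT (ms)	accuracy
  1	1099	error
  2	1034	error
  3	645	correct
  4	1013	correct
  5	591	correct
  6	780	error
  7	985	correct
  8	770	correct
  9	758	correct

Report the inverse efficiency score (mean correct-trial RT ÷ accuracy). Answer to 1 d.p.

1190.5 ms

Correct trials (n=6): 645, 1013, 591, 985, 770, 758
Mean correct RT = 4762/6 = 793.6667 ms
Proportion correct = 6/9
IES = 793.6667 / (6/9) = 1190.500 ms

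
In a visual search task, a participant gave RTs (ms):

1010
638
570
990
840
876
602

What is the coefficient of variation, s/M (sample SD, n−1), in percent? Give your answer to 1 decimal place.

n = 7, Σ = 5526, M = 789.4286
Σ(x−M)² = 205141.714; s = √(205141.714/6) = 184.9062
CV = 184.9062 / 789.4286 = 0.23423 = 23.423%

23.4%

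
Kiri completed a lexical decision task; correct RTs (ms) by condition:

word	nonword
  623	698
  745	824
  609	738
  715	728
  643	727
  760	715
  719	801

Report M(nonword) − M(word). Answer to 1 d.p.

59.6 ms

M(word) = 4814/7 = 687.714
M(nonword) = 5231/7 = 747.286
Difference = 747.286 − 687.714 = 59.571 ms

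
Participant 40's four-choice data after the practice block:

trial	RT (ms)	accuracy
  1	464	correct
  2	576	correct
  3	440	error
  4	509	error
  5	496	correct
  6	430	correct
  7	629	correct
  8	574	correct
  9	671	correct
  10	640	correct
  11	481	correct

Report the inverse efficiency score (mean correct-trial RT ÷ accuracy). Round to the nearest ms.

Correct trials (n=9): 464, 576, 496, 430, 629, 574, 671, 640, 481
Mean correct RT = 4961/9 = 551.2222 ms
Proportion correct = 9/11
IES = 551.2222 / (9/11) = 673.716 ms

674 ms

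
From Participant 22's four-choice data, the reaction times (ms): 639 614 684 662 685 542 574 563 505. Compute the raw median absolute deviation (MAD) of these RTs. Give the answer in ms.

51 ms

Sorted: 505, 542, 563, 574, 614, 639, 662, 684, 685 → median = 614
|x − 614|: 25, 0, 70, 48, 71, 72, 40, 51, 109
Sorted deviations: 0, 25, 40, 48, 51, 70, 71, 72, 109 → MAD = 51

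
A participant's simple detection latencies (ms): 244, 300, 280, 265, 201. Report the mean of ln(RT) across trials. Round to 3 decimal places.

5.544

ln(RT): 5.4972, 5.7038, 5.6348, 5.5797, 5.3033
Σ ln(RT) = 27.7188
Mean = 27.7188/5 = 5.54376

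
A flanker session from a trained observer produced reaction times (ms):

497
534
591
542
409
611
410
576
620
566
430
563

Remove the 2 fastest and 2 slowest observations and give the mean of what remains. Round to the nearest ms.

Sorted: 409, 410, 430, 497, 534, 542, 563, 566, 576, 591, 611, 620
Drop lowest 2 (409, 410) and highest 2 (611, 620)
Remaining (n=8): Σ = 4299, mean = 4299/8 = 537.375

537 ms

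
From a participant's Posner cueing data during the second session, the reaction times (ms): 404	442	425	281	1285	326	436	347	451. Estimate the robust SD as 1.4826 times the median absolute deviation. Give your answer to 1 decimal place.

38.5 ms

Sorted: 281, 326, 347, 404, 425, 436, 442, 451, 1285 → median = 425
|x − 425| sorted: 0, 11, 17, 21, 26, 78, 99, 144, 860 → MAD = 26
Robust SD ≈ 1.4826 × 26 = 38.548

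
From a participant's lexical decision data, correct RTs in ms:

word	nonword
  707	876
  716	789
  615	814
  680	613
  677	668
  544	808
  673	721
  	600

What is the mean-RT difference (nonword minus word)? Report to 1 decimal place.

M(word) = 4612/7 = 658.857
M(nonword) = 5889/8 = 736.125
Difference = 736.125 − 658.857 = 77.268 ms

77.3 ms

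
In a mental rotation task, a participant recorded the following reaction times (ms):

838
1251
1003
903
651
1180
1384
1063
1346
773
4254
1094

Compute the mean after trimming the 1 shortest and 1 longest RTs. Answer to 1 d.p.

1083.5 ms

Sorted: 651, 773, 838, 903, 1003, 1063, 1094, 1180, 1251, 1346, 1384, 4254
Drop lowest 1 (651) and highest 1 (4254)
Remaining (n=10): Σ = 10835, mean = 10835/10 = 1083.500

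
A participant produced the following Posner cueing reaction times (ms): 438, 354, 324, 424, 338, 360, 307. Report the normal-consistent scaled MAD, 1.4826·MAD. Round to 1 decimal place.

44.5 ms

Sorted: 307, 324, 338, 354, 360, 424, 438 → median = 354
|x − 354| sorted: 0, 6, 16, 30, 47, 70, 84 → MAD = 30
Robust SD ≈ 1.4826 × 30 = 44.478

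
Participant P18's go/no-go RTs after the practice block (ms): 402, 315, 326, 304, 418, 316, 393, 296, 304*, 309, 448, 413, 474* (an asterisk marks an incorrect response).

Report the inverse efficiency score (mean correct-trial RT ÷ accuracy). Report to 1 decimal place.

Correct trials (n=11): 402, 315, 326, 304, 418, 316, 393, 296, 309, 448, 413
Mean correct RT = 3940/11 = 358.1818 ms
Proportion correct = 11/13
IES = 358.1818 / (11/13) = 423.306 ms

423.3 ms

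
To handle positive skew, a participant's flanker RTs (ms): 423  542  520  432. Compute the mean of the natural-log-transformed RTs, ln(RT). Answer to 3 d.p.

6.166

ln(RT): 6.0474, 6.2953, 6.2538, 6.0684
Σ ln(RT) = 24.6649
Mean = 24.6649/4 = 6.16622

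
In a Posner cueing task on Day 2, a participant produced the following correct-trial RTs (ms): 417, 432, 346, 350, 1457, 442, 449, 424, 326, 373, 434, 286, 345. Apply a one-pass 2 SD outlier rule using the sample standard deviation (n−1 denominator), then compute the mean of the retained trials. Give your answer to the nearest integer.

385 ms

n = 13, ΣRT = 6081, M = 467.769
Σ(x−M)² = 1092396.31; s = √(1092396.31/12) = 301.717
Cutoffs: 467.769 ± 2·301.717 → [-135.7, 1071.2]
Outside: 1457 → excluded.
Retained (n=12): Σ = 4624, mean = 4624/12 = 385.333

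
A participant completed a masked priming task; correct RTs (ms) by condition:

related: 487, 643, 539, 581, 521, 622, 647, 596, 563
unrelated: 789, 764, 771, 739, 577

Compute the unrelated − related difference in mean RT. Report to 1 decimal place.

150.3 ms

M(related) = 5199/9 = 577.667
M(unrelated) = 3640/5 = 728.000
Difference = 728.000 − 577.667 = 150.333 ms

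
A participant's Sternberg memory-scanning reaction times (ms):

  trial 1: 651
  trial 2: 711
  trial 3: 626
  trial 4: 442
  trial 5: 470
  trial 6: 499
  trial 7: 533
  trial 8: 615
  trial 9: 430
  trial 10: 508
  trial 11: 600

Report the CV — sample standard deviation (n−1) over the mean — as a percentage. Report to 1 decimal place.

16.7%

n = 11, Σ = 6085, M = 553.1818
Σ(x−M)² = 85629.636; s = √(85629.636/10) = 92.5363
CV = 92.5363 / 553.1818 = 0.16728 = 16.728%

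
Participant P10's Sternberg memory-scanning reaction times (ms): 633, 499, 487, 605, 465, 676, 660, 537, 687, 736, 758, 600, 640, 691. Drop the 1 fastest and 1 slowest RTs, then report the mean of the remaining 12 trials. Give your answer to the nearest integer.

Sorted: 465, 487, 499, 537, 600, 605, 633, 640, 660, 676, 687, 691, 736, 758
Drop lowest 1 (465) and highest 1 (758)
Remaining (n=12): Σ = 7451, mean = 7451/12 = 620.917

621 ms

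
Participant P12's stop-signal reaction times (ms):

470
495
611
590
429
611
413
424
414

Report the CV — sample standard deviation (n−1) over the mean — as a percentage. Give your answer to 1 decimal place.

17.4%

n = 9, Σ = 4457, M = 495.2222
Σ(x−M)² = 59243.556; s = √(59243.556/8) = 86.0549
CV = 86.0549 / 495.2222 = 0.17377 = 17.377%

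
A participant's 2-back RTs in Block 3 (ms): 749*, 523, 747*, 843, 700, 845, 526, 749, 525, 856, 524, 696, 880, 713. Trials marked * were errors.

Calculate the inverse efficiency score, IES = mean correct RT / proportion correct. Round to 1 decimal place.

814.7 ms

Correct trials (n=12): 523, 843, 700, 845, 526, 749, 525, 856, 524, 696, 880, 713
Mean correct RT = 8380/12 = 698.3333 ms
Proportion correct = 12/14
IES = 698.3333 / (12/14) = 814.722 ms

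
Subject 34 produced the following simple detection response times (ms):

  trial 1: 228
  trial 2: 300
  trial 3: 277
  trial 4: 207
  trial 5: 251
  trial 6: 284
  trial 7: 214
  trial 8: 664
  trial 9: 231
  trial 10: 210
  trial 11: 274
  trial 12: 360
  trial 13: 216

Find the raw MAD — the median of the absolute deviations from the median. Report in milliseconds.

35 ms

Sorted: 207, 210, 214, 216, 228, 231, 251, 274, 277, 284, 300, 360, 664 → median = 251
|x − 251|: 23, 49, 26, 44, 0, 33, 37, 413, 20, 41, 23, 109, 35
Sorted deviations: 0, 20, 23, 23, 26, 33, 35, 37, 41, 44, 49, 109, 413 → MAD = 35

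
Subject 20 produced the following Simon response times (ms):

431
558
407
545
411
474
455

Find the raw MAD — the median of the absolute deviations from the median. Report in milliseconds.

44 ms

Sorted: 407, 411, 431, 455, 474, 545, 558 → median = 455
|x − 455|: 24, 103, 48, 90, 44, 19, 0
Sorted deviations: 0, 19, 24, 44, 48, 90, 103 → MAD = 44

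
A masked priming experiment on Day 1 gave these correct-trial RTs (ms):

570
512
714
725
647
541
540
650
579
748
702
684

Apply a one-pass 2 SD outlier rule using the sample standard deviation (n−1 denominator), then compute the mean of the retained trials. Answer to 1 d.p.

634.3 ms

n = 12, ΣRT = 7612, M = 634.333
Σ(x−M)² = 74714.67; s = √(74714.67/11) = 82.415
Cutoffs: 634.333 ± 2·82.415 → [469.5, 799.2]
No RTs fall outside the cutoffs; all 12 retained. Mean = 7612/12 = 634.333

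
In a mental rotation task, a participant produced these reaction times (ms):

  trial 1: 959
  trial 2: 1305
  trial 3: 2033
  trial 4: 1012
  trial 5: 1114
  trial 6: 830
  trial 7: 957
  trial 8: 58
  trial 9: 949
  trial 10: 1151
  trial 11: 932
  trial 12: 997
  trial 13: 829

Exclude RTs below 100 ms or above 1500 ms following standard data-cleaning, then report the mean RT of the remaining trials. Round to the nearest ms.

Excluded: 58, 2033
Retained (n=11): Σ = 11035
Mean = 11035/11 = 1003.1818

1003 ms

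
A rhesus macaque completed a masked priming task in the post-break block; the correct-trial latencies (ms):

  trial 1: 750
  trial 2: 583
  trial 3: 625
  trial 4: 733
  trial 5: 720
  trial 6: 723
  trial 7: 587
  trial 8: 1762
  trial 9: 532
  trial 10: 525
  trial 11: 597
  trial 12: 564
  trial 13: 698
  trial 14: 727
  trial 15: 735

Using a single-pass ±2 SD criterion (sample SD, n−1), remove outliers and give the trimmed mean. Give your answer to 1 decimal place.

n = 15, ΣRT = 10861, M = 724.067
Σ(x−M)² = 1245668.93; s = √(1245668.93/14) = 298.289
Cutoffs: 724.067 ± 2·298.289 → [127.5, 1320.6]
Outside: 1762 → excluded.
Retained (n=14): Σ = 9099, mean = 9099/14 = 649.929

649.9 ms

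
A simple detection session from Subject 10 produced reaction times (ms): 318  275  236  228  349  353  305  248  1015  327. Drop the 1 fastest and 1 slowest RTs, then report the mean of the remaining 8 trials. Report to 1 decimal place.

301.4 ms

Sorted: 228, 236, 248, 275, 305, 318, 327, 349, 353, 1015
Drop lowest 1 (228) and highest 1 (1015)
Remaining (n=8): Σ = 2411, mean = 2411/8 = 301.375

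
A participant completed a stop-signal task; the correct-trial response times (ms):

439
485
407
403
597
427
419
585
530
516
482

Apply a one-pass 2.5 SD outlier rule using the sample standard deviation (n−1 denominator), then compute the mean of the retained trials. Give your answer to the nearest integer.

n = 11, ΣRT = 5290, M = 480.909
Σ(x−M)² = 47998.91; s = √(47998.91/10) = 69.281
Cutoffs: 480.909 ± 2.5·69.281 → [307.7, 654.1]
No RTs fall outside the cutoffs; all 11 retained. Mean = 5290/11 = 480.909

481 ms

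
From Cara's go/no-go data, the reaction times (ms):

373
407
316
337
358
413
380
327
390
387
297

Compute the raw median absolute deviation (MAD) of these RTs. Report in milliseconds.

Sorted: 297, 316, 327, 337, 358, 373, 380, 387, 390, 407, 413 → median = 373
|x − 373|: 0, 34, 57, 36, 15, 40, 7, 46, 17, 14, 76
Sorted deviations: 0, 7, 14, 15, 17, 34, 36, 40, 46, 57, 76 → MAD = 34

34 ms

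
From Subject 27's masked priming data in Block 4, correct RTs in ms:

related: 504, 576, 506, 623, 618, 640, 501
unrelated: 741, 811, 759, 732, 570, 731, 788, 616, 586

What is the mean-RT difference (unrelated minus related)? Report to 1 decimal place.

136.9 ms

M(related) = 3968/7 = 566.857
M(unrelated) = 6334/9 = 703.778
Difference = 703.778 − 566.857 = 136.921 ms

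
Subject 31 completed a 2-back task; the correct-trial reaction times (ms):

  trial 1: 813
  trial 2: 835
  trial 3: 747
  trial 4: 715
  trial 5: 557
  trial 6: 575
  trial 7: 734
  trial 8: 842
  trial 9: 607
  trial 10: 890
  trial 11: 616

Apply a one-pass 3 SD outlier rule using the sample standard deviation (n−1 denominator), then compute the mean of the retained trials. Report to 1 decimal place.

721.0 ms

n = 11, ΣRT = 7931, M = 721.000
Σ(x−M)² = 137776.00; s = √(137776.00/10) = 117.378
Cutoffs: 721.000 ± 3·117.378 → [368.9, 1073.1]
No RTs fall outside the cutoffs; all 11 retained. Mean = 7931/11 = 721.000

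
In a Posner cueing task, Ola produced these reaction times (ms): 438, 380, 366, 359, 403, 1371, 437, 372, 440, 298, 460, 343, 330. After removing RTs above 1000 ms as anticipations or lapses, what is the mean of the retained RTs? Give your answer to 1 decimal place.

Excluded: 1371
Retained (n=12): Σ = 4626
Mean = 4626/12 = 385.5000

385.5 ms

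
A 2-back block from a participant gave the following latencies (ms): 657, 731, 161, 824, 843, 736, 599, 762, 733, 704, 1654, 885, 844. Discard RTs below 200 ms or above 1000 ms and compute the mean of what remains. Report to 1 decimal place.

756.2 ms

Excluded: 161, 1654
Retained (n=11): Σ = 8318
Mean = 8318/11 = 756.1818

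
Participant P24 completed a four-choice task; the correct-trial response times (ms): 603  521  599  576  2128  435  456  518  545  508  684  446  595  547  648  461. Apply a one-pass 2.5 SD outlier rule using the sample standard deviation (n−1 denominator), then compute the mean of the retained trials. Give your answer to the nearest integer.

n = 16, ΣRT = 10270, M = 641.875
Σ(x−M)² = 2434959.75; s = √(2434959.75/15) = 402.903
Cutoffs: 641.875 ± 2.5·402.903 → [-365.4, 1649.1]
Outside: 2128 → excluded.
Retained (n=15): Σ = 8142, mean = 8142/15 = 542.800

543 ms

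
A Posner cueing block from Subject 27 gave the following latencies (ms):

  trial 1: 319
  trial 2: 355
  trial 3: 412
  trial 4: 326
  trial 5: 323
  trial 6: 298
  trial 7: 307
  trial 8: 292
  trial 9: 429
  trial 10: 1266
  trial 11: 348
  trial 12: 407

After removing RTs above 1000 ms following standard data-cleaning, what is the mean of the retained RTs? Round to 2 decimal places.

346.91 ms

Excluded: 1266
Retained (n=11): Σ = 3816
Mean = 3816/11 = 346.9091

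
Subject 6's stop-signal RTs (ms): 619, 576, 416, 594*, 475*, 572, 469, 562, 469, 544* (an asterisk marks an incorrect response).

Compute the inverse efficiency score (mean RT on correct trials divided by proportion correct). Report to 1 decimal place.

751.6 ms

Correct trials (n=7): 619, 576, 416, 572, 469, 562, 469
Mean correct RT = 3683/7 = 526.1429 ms
Proportion correct = 7/10
IES = 526.1429 / (7/10) = 751.633 ms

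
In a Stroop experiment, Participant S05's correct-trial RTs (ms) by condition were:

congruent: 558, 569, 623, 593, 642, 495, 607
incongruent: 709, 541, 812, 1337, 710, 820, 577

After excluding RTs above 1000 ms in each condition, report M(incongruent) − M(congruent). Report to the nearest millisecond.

incongruent: exclude 1337
M(congruent) = 4087/7 = 583.857
M(incongruent) = 4169/6 = 694.833
Difference = 694.833 − 583.857 = 110.976 ms

111 ms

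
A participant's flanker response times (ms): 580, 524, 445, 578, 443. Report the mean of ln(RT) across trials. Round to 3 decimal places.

6.235

ln(RT): 6.3630, 6.2615, 6.0981, 6.3596, 6.0936
Σ ln(RT) = 31.1757
Mean = 31.1757/5 = 6.23515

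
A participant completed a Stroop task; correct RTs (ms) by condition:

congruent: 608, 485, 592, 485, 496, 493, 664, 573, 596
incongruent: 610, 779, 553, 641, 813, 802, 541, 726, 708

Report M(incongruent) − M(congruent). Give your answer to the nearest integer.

131 ms

M(congruent) = 4992/9 = 554.667
M(incongruent) = 6173/9 = 685.889
Difference = 685.889 − 554.667 = 131.222 ms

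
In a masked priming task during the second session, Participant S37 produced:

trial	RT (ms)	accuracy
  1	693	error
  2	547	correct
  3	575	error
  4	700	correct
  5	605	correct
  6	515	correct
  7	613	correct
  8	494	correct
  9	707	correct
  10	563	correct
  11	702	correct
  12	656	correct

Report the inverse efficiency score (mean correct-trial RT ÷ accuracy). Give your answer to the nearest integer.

732 ms

Correct trials (n=10): 547, 700, 605, 515, 613, 494, 707, 563, 702, 656
Mean correct RT = 6102/10 = 610.2000 ms
Proportion correct = 10/12
IES = 610.2000 / (10/12) = 732.240 ms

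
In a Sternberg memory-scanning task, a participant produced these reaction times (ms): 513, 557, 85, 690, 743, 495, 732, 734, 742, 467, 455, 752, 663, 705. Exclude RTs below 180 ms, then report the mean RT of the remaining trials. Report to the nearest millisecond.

634 ms

Excluded: 85
Retained (n=13): Σ = 8248
Mean = 8248/13 = 634.4615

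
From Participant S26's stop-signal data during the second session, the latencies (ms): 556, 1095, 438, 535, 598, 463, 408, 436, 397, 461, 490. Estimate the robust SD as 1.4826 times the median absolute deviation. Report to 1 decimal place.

Sorted: 397, 408, 436, 438, 461, 463, 490, 535, 556, 598, 1095 → median = 463
|x − 463| sorted: 0, 2, 25, 27, 27, 55, 66, 72, 93, 135, 632 → MAD = 55
Robust SD ≈ 1.4826 × 55 = 81.543

81.5 ms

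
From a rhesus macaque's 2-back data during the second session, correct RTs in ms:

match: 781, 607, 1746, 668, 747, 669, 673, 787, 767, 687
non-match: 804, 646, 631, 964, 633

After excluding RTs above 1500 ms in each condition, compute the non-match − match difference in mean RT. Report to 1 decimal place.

26.0 ms

match: exclude 1746
M(match) = 6386/9 = 709.556
M(non-match) = 3678/5 = 735.600
Difference = 735.600 − 709.556 = 26.044 ms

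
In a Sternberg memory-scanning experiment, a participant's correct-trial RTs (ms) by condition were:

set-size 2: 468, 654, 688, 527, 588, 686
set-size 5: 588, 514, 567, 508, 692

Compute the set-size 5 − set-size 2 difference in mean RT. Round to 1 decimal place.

M(set-size 2) = 3611/6 = 601.833
M(set-size 5) = 2869/5 = 573.800
Difference = 573.800 − 601.833 = -28.033 ms

-28.0 ms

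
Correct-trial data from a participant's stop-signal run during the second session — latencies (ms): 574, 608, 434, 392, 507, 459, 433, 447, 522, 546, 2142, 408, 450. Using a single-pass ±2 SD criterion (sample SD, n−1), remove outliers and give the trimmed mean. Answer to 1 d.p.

481.7 ms

n = 13, ΣRT = 7922, M = 609.385
Σ(x−M)² = 2596371.08; s = √(2596371.08/12) = 465.150
Cutoffs: 609.385 ± 2·465.150 → [-320.9, 1539.7]
Outside: 2142 → excluded.
Retained (n=12): Σ = 5780, mean = 5780/12 = 481.667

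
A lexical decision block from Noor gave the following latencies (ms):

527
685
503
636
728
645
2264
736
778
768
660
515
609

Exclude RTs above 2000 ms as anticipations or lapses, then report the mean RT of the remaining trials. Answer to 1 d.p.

649.2 ms

Excluded: 2264
Retained (n=12): Σ = 7790
Mean = 7790/12 = 649.1667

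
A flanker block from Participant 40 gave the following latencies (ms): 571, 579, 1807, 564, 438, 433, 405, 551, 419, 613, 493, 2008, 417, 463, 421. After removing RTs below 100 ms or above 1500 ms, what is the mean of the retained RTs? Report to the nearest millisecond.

Excluded: 1807, 2008
Retained (n=13): Σ = 6367
Mean = 6367/13 = 489.7692

490 ms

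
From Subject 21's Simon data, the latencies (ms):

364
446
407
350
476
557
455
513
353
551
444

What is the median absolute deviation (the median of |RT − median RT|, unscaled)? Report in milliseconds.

Sorted: 350, 353, 364, 407, 444, 446, 455, 476, 513, 551, 557 → median = 446
|x − 446|: 82, 0, 39, 96, 30, 111, 9, 67, 93, 105, 2
Sorted deviations: 0, 2, 9, 30, 39, 67, 82, 93, 96, 105, 111 → MAD = 67

67 ms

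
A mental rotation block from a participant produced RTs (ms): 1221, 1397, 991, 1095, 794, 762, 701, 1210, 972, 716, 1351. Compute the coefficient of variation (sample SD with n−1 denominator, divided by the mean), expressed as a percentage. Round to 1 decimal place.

n = 11, Σ = 11210, M = 1019.0909
Σ(x−M)² = 648768.909; s = √(648768.909/10) = 254.7094
CV = 254.7094 / 1019.0909 = 0.24994 = 24.994%

25.0%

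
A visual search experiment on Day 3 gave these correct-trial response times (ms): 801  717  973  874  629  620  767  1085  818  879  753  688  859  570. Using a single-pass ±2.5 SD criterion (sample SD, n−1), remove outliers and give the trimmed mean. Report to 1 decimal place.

n = 14, ΣRT = 11033, M = 788.071
Σ(x−M)² = 261956.93; s = √(261956.93/13) = 141.953
Cutoffs: 788.071 ± 2.5·141.953 → [433.2, 1143.0]
No RTs fall outside the cutoffs; all 14 retained. Mean = 11033/14 = 788.071

788.1 ms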